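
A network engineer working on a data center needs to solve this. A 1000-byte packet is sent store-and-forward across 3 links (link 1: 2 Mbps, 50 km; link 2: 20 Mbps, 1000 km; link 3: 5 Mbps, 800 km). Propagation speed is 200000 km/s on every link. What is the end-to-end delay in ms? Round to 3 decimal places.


Packet = 1000 bytes = 8000 bits. Store-and-forward: sum (t_trans + t_prop) per link.
Link 1: t_trans = 8000/(2*10^6) s = 4.0000 ms; t_prop = 50/200000 s = 0.2500 ms; subtotal = 4.2500 ms
Link 2: t_trans = 8000/(20*10^6) s = 0.4000 ms; t_prop = 1000/200000 s = 5.0000 ms; subtotal = 5.4000 ms
Link 3: t_trans = 8000/(5*10^6) s = 1.6000 ms; t_prop = 800/200000 s = 4.0000 ms; subtotal = 5.6000 ms
End-to-end = 4.2500 + 5.4000 + 5.6000 = 15.2500 ms -> 15.250 ms (3 dp)

15.250


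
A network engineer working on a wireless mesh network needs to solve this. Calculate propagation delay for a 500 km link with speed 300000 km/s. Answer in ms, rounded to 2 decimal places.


Given: distance = 500 km, speed = 300000 km/s
Delay = distance / speed = 500 / 300000 seconds
Delay in ms = 500 * 1000 / 300000
Delay = 1.6667 ms
Rounded to 2 dp = 1.67 ms

1.67


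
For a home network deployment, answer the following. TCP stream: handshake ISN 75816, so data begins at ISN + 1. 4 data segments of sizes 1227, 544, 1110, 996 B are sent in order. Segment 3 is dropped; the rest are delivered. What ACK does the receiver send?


SYN uses sequence number 75816; first data byte = ISN + 1 = 75817.
Segment 1: SEQ = 75817, len = 1227 B, covers [75817, 77043]
Segment 2: SEQ = 77044, len = 544 B, covers [77044, 77587]
Segment 3: SEQ = 77588, len = 1110 B, covers [77588, 78697] [LOST]
Segment 4: SEQ = 78698, len = 996 B, covers [78698, 79693]
In-order data received: bytes [75817, 77587] (segments 1..2).
Segment 3 missing -> gap begins at byte 77588; later segments buffered out of order.
Cumulative ACK = next expected in-order byte = 75817 + 1227 + 544 = 77588

77588


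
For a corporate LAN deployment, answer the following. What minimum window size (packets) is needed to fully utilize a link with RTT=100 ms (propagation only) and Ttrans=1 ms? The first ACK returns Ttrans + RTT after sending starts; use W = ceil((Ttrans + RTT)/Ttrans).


Given: Ttrans = 1 ms, RTT = 100 ms (= 2 * Tprop, Tprop = 50 ms)
Time until first ACK returns = Ttrans + RTT = 1 + 100 = 101 ms
Need W * Ttrans >= Ttrans + RTT  ->  W >= (Ttrans + RTT) / Ttrans
(Ttrans + RTT) / Ttrans = 101 / 1 = 101
W_min = ceil(101) = 101

101


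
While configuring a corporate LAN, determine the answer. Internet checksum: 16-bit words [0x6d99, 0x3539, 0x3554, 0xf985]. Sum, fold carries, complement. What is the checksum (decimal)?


Given words: [0x6d99, 0x3539, 0x3554, 0xf985]
Step 1: Sum all words
Raw sum = 28057 + 13625 + 13652 + 63877 = 119211
Step 2: Fold carry: (53675 + 1) = 53676
One's complement = ~53676 & 0xFFFF = 11859

11859


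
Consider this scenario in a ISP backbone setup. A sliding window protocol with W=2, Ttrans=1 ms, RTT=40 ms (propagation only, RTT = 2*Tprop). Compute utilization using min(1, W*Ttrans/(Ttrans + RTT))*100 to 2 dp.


Given: W = 2, Ttrans = 1 ms, RTT = 40 ms (= 2 * Tprop, Tprop = 20 ms)
Cycle time = Ttrans + RTT = 1 + 40 = 41 ms (first packet sent until its ACK returns)
W * Ttrans = 2 * 1 = 2 ms of sending per cycle
W * Ttrans / (Ttrans + RTT) = 2 / 41 = 0.048780
U = min(1, 0.048780) = 0.048780
U% = 4.88%

4.88


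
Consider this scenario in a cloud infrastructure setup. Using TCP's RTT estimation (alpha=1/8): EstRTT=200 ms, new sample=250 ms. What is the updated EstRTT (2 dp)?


Given: EstRTT = 200 ms, SampleRTT = 250 ms, alpha = 1/8
New EstRTT = (1 - alpha) * EstRTT + alpha * SampleRTT
(7/8) * 200 = 175
(1/8) * 250 = 31.25
New EstRTT = 175 + 31.25 = 206.25 ms -> 206.25 ms (2 dp)

206.25


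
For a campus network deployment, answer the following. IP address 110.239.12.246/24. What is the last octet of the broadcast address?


Given: IP = 110.239.12.246, prefix = /24
Host bits = 32 - 24 = 8
Network last octet = 246 AND mask = 0
Host part size = 2^8 - 1 = 255
Broadcast last octet = 0 OR 255 = 255

255


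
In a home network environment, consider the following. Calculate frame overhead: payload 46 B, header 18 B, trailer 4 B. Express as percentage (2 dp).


Given: payload = 46 B, header = 18 B, trailer = 4 B
Overhead bytes = header + trailer = 18 + 4 = 22
Total frame = payload + overhead = 46 + 22 = 68
Overhead % = 22 / 68 * 100 = 32.3529% -> 32.35% (2 dp)

32.35


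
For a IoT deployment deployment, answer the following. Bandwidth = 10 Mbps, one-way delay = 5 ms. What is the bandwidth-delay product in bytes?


Given: bandwidth = 10 Mbps, delay = 5 ms
BDP in bits = 10 * 10^6 * 5 / 1000
BDP in bits = 50000
BDP in bytes = 50000 / 8 = 6250

6250


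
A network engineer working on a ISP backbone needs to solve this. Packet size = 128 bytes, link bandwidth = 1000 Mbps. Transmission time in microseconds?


Given: packet = 128 bytes, bandwidth = 1000 Mbps
Packet in bits = 128 * 8 = 1024 bits
Bandwidth = 1000 * 10^6 = 1000000000 bps
Time = 1024 / 1000000000 seconds
Time in us = 1024 * 10^6 / 1000000000 = 1.024

1.024


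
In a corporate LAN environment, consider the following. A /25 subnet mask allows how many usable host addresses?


Given: subnet mask /25
Host bits = 32 - 25 = 7
Total addresses = 2^7 = 128
Usable hosts = 128 - 2 (network + broadcast) = 126

126


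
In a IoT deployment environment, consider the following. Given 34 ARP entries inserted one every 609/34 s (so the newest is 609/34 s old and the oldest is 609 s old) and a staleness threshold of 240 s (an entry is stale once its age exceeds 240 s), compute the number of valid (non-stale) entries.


Ages are k * 609/34 s for k = 1..34 (spacing = 17.9118 s).
Entry k is valid iff k * 609/34 <= 240 iff k <= 34 * 240 / 609 = 13.3990
n_valid = floor(13.3990) = 13
(n_stale = 34 - 13 = 21)

13


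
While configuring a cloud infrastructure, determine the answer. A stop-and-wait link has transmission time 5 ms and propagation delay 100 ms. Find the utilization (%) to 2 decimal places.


Given: Ttrans = 5 ms, Tprop = 100 ms
RTT = 2 * Tprop = 2 * 100 = 200 ms
U = Ttrans / (Ttrans + RTT)
U = 5 / (5 + 200)
U = 5 / 205 = 0.02439
U% = 2.44%

2.44


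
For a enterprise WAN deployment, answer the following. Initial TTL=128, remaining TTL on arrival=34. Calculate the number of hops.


Given: initial TTL = 128, received TTL = 34
Hops = initial TTL - received TTL
Hops = 128 - 34 = 94

94


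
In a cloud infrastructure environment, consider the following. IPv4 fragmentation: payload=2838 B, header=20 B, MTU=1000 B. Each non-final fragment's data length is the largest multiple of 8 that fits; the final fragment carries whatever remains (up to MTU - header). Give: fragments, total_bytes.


Max data per non-final fragment = floor((MTU - header)/8)*8 = floor((1000 - 20)/8)*8 = floor(980/8)*8 = 976 B
Final fragment needs no 8-byte alignment: it can carry up to MTU - header = 980 B
Non-final fragments needed = ceil((payload - 980) / 976) = ceil(1858/976) = ceil(1.9037) = 2
Number of fragments = 2 + 1 = 3
Fragment sizes (data): 2 * 976 B + 886 B (last, 886 <= 980 OK)
Total bytes sent = payload + n_frags * header = 2838 + 3*20 = 2838 + 60 = 2898 B

3, 2898


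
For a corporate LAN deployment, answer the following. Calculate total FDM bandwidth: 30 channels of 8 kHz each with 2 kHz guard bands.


Given: 30 channels, 8 kHz each, guard = 2 kHz
Channel bandwidth = 30 * 8 = 240 kHz
Guard bands = 29 gaps * 2 kHz = 58 kHz
Total = 240 + 58 = 298 kHz

298


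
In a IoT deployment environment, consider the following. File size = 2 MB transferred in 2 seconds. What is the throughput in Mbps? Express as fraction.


Given: file = 2 MB, time = 2 s
File in Mb = 2 * 8 = 16 Mb
Throughput = 16 / 2 Mbps
Throughput = 8 Mbps

8


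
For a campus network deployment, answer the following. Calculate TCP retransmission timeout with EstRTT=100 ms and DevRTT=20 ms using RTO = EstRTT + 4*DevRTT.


Given: EstRTT = 100 ms, DevRTT = 20 ms
Timeout = EstRTT + 4 * DevRTT
4 * DevRTT = 4 * 20 = 80
Timeout = 100 + 80 = 180 ms

180


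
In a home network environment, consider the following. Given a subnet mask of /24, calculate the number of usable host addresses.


Given: subnet mask /24
Host bits = 32 - 24 = 8
Total addresses = 2^8 = 256
Usable hosts = 256 - 2 (network + broadcast) = 254

254


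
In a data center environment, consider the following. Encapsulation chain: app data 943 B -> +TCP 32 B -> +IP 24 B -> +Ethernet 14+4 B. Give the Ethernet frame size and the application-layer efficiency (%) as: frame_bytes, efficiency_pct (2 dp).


TCP segment = 943 + 32 = 975 B
IP packet = 975 + 24 = 999 B
Ethernet frame = 999 + 14 + 4 = 1017 B
Efficiency = app / frame = 943 / 1017 = 0.927237 = 92.7237% -> 92.72% (2 dp)

1017, 92.72


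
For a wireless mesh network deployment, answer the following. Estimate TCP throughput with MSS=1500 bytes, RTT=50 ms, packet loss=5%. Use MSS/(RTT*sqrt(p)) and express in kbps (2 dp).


Given: MSS = 1500 bytes, RTT = 50 ms, loss = 5%
RTT in seconds = 50 / 1000 = 0.05
Loss rate = 5% = 0.05
sqrt(loss) = sqrt(0.05) = 0.223606797750
Throughput (bytes/s) = 1500 / (0.05 * 0.223606797750) = 134164.0786
Throughput (kbps) = 134164.0786 * 8 / 1000 = 1073.312629 -> 1073.31 kbps (2 dp)

1073.31


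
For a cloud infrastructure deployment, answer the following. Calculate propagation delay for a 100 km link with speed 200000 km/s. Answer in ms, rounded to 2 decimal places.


Given: distance = 100 km, speed = 200000 km/s
Delay = distance / speed = 100 / 200000 seconds
Delay in ms = 100 * 1000 / 200000
Delay = 0.5000 ms
Rounded to 2 dp = 0.50 ms

0.50


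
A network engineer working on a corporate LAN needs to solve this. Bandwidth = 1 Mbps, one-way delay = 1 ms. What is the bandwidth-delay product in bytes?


Given: bandwidth = 1 Mbps, delay = 1 ms
BDP in bits = 1 * 10^6 * 1 / 1000
BDP in bits = 1000
BDP in bytes = 1000 / 8 = 125

125


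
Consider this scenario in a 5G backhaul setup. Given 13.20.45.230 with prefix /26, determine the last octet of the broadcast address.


Given: IP = 13.20.45.230, prefix = /26
Host bits = 32 - 26 = 6
Network last octet = 230 AND mask = 192
Host part size = 2^6 - 1 = 63
Broadcast last octet = 192 OR 63 = 255

255


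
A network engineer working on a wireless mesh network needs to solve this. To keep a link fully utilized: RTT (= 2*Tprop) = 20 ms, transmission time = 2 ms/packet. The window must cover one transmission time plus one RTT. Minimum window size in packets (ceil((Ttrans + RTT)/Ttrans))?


Given: Ttrans = 2 ms, RTT = 20 ms (= 2 * Tprop, Tprop = 10 ms)
Time until first ACK returns = Ttrans + RTT = 2 + 20 = 22 ms
Need W * Ttrans >= Ttrans + RTT  ->  W >= (Ttrans + RTT) / Ttrans
(Ttrans + RTT) / Ttrans = 22 / 2 = 11
W_min = ceil(11) = 11

11


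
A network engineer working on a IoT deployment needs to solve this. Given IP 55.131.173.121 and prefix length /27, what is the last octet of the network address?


Given: IP = 55.131.173.121, prefix = /27
Subnet mask = 255.255.255.224
Last octet of IP: 121
Last octet of mask: 224
Network last octet = 121 AND 224 = 96

96


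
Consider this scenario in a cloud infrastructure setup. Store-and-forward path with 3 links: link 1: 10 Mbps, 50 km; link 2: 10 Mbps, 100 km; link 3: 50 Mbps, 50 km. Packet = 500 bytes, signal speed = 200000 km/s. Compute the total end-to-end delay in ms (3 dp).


Packet = 500 bytes = 4000 bits. Store-and-forward: sum (t_trans + t_prop) per link.
Link 1: t_trans = 4000/(10*10^6) s = 0.4000 ms; t_prop = 50/200000 s = 0.2500 ms; subtotal = 0.6500 ms
Link 2: t_trans = 4000/(10*10^6) s = 0.4000 ms; t_prop = 100/200000 s = 0.5000 ms; subtotal = 0.9000 ms
Link 3: t_trans = 4000/(50*10^6) s = 0.0800 ms; t_prop = 50/200000 s = 0.2500 ms; subtotal = 0.3300 ms
End-to-end = 0.6500 + 0.9000 + 0.3300 = 1.8800 ms -> 1.880 ms (3 dp)

1.880


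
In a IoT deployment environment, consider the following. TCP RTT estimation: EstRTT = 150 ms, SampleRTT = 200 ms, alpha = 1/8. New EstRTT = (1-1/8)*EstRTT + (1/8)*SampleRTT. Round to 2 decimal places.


Given: EstRTT = 150 ms, SampleRTT = 200 ms, alpha = 1/8
New EstRTT = (1 - alpha) * EstRTT + alpha * SampleRTT
(7/8) * 150 = 131.25
(1/8) * 200 = 25
New EstRTT = 131.25 + 25 = 156.25 ms -> 156.25 ms (2 dp)

156.25


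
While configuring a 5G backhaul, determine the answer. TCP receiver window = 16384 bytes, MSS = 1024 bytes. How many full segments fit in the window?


Given: RWND = 16384 bytes, MSS = 1024 bytes
Full segments = floor(RWND / MSS)
Full segments = floor(16384 / 1024)
Full segments = floor(16.0) = 16

16


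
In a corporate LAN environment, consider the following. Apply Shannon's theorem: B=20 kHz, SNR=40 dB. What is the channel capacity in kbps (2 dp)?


Given: B = 20 kHz, SNR = 40 dB
SNR linear = 10^(40/10) = 10000
1 + SNR = 10001
log2(10001) = 13.2878566418
C = 20 * 1000 * 13.2878566418 = 265757.1328 bps
C = 265.757133 kbps -> 265.76 kbps (2 dp)

265.76


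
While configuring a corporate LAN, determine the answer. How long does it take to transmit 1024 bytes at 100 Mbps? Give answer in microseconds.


Given: packet = 1024 bytes, bandwidth = 100 Mbps
Packet in bits = 1024 * 8 = 8192 bits
Bandwidth = 100 * 10^6 = 100000000 bps
Time = 8192 / 100000000 seconds
Time in us = 8192 * 10^6 / 100000000 = 81.92

81.92


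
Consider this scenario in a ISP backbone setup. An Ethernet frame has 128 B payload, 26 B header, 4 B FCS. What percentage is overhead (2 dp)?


Given: payload = 128 B, header = 26 B, trailer = 4 B
Overhead bytes = header + trailer = 26 + 4 = 30
Total frame = payload + overhead = 128 + 30 = 158
Overhead % = 30 / 158 * 100 = 18.9873% -> 18.99% (2 dp)

18.99


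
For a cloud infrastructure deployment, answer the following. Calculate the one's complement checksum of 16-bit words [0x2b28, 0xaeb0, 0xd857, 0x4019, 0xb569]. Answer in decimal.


Given words: [0x2b28, 0xaeb0, 0xd857, 0x4019, 0xb569]
Step 1: Sum all words
Raw sum = 11048 + 44720 + 55383 + 16409 + 46441 = 174001
Step 2: Fold carry: (42929 + 2) = 42931
One's complement = ~42931 & 0xFFFF = 22604

22604


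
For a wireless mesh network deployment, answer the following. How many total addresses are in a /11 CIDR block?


Given: CIDR prefix /11
Host bits = 32 - 11 = 21
Total addresses = 2^21 = 2097152

2097152


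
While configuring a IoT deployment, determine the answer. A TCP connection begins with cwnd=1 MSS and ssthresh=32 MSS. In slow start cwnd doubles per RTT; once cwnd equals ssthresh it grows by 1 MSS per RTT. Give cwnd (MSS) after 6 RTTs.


RTT 0: cwnd = 1 MSS (initial)
RTT 1: cwnd = 2 MSS (slow start, doubled)
RTT 2: cwnd = 4 MSS (slow start, doubled)
RTT 3: cwnd = 8 MSS (slow start, doubled)
RTT 4: cwnd = 16 MSS (slow start, doubled)
RTT 5: cwnd = 32 MSS (slow start, doubled)
RTT 6: cwnd = 33 MSS (congestion avoidance, +1)

33


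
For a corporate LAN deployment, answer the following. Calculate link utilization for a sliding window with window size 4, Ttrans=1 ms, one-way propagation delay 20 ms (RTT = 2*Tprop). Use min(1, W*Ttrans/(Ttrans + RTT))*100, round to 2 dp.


Given: W = 4, Ttrans = 1 ms, RTT = 40 ms (= 2 * Tprop, Tprop = 20 ms)
Cycle time = Ttrans + RTT = 1 + 40 = 41 ms (first packet sent until its ACK returns)
W * Ttrans = 4 * 1 = 4 ms of sending per cycle
W * Ttrans / (Ttrans + RTT) = 4 / 41 = 0.097561
U = min(1, 0.097561) = 0.097561
U% = 9.76%

9.76


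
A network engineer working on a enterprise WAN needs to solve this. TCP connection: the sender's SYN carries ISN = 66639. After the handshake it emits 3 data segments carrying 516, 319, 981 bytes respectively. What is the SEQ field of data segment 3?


The SYN occupies sequence number ISN = 66639, so the first data byte is ISN + 1 = 66640.
SEQ of data segment i = (ISN + 1) + sum of payload sizes of segments 1..i-1.
Segment 1: SEQ = 66640, payload = 516 bytes
Segment 2: SEQ = 67156, payload = 319 bytes
Segment 3: SEQ = 67475, payload = 981 bytes
SEQ of segment 3 = 66640 + 516 + 319 = 67475

67475


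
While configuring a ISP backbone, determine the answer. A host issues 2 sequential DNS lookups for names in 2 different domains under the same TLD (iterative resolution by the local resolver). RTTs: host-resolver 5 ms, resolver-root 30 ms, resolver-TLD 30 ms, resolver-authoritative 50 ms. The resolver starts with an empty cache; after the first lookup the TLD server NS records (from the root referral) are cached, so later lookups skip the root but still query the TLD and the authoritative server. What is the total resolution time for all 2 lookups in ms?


Lookup 1 (cold cache): local + root + TLD + auth = 5 + 30 + 30 + 50 = 115 ms
Lookups 2..2 (TLD NS cached -> skip root; new domain -> still ask TLD and auth): local + TLD + auth = 5 + 30 + 50 = 85 ms each
Remaining 1 lookups: 1 * 85 = 85 ms
Total = 115 + 85 = 200 ms

200


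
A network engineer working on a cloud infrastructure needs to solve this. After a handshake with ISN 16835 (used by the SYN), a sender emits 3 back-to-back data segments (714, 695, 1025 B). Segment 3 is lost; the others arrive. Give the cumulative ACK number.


SYN uses sequence number 16835; first data byte = ISN + 1 = 16836.
Segment 1: SEQ = 16836, len = 714 B, covers [16836, 17549]
Segment 2: SEQ = 17550, len = 695 B, covers [17550, 18244]
Segment 3: SEQ = 18245, len = 1025 B, covers [18245, 19269] [LOST]
In-order data received: bytes [16836, 18244] (segments 1..2).
Segment 3 missing -> gap begins at byte 18245.
Cumulative ACK = next expected in-order byte = 16836 + 714 + 695 = 18245

18245


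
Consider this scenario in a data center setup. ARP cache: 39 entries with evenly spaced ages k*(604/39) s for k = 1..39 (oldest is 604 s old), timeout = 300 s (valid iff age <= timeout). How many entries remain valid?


Ages are k * 604/39 s for k = 1..39 (spacing = 15.4872 s).
Entry k is valid iff k * 604/39 <= 300 iff k <= 39 * 300 / 604 = 19.3709
n_valid = floor(19.3709) = 19
(n_stale = 39 - 19 = 20)

19


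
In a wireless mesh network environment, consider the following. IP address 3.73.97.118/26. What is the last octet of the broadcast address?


Given: IP = 3.73.97.118, prefix = /26
Host bits = 32 - 26 = 6
Network last octet = 118 AND mask = 64
Host part size = 2^6 - 1 = 63
Broadcast last octet = 64 OR 63 = 127

127


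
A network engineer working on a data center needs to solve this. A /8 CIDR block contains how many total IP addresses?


Given: CIDR prefix /8
Host bits = 32 - 8 = 24
Total addresses = 2^24 = 16777216

16777216


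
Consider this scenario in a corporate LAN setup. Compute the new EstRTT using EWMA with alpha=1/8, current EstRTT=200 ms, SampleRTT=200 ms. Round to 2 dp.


Given: EstRTT = 200 ms, SampleRTT = 200 ms, alpha = 1/8
New EstRTT = (1 - alpha) * EstRTT + alpha * SampleRTT
(7/8) * 200 = 175
(1/8) * 200 = 25
New EstRTT = 175 + 25 = 200 ms -> 200.00 ms (2 dp)

200.00


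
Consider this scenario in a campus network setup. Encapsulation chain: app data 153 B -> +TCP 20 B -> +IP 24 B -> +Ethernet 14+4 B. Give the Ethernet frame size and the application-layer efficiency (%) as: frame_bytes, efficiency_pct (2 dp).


TCP segment = 153 + 20 = 173 B
IP packet = 173 + 24 = 197 B
Ethernet frame = 197 + 14 + 4 = 215 B
Efficiency = app / frame = 153 / 215 = 0.711628 = 71.1628% -> 71.16% (2 dp)

215, 71.16


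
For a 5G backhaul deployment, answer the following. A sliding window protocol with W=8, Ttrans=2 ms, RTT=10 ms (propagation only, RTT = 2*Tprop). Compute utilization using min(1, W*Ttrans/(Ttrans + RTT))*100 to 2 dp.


Given: W = 8, Ttrans = 2 ms, RTT = 10 ms (= 2 * Tprop, Tprop = 5 ms)
Cycle time = Ttrans + RTT = 2 + 10 = 12 ms (first packet sent until its ACK returns)
W * Ttrans = 8 * 2 = 16 ms of sending per cycle
W * Ttrans / (Ttrans + RTT) = 16 / 12 = 1.333333
U = min(1, 1.333333) = 1.000000
U% = 100.00%

100.00


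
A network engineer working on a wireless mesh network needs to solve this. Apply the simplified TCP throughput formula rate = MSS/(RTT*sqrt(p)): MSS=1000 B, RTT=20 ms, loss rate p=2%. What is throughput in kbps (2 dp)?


Given: MSS = 1000 bytes, RTT = 20 ms, loss = 2%
RTT in seconds = 20 / 1000 = 0.02
Loss rate = 2% = 0.02
sqrt(loss) = sqrt(0.02) = 0.141421356237
Throughput (bytes/s) = 1000 / (0.02 * 0.141421356237) = 353553.3906
Throughput (kbps) = 353553.3906 * 8 / 1000 = 2828.427125 -> 2828.43 kbps (2 dp)

2828.43


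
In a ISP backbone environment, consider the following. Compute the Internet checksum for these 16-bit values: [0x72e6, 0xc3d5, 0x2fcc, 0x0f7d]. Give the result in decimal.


Given words: [0x72e6, 0xc3d5, 0x2fcc, 0x0f7d]
Step 1: Sum all words
Raw sum = 29414 + 50133 + 12236 + 3965 = 95748
Step 2: Fold carry: (30212 + 1) = 30213
One's complement = ~30213 & 0xFFFF = 35322

35322


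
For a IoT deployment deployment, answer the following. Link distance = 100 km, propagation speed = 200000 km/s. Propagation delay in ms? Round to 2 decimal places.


Given: distance = 100 km, speed = 200000 km/s
Delay = distance / speed = 100 / 200000 seconds
Delay in ms = 100 * 1000 / 200000
Delay = 0.5000 ms
Rounded to 2 dp = 0.50 ms

0.50


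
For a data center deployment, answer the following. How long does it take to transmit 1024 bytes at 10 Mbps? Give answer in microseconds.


Given: packet = 1024 bytes, bandwidth = 10 Mbps
Packet in bits = 1024 * 8 = 8192 bits
Bandwidth = 10 * 10^6 = 10000000 bps
Time = 8192 / 10000000 seconds
Time in us = 8192 * 10^6 / 10000000 = 819.2

819.2


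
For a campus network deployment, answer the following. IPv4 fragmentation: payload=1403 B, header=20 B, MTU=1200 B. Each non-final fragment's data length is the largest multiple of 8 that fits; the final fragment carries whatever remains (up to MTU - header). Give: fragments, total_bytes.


Max data per non-final fragment = floor((MTU - header)/8)*8 = floor((1200 - 20)/8)*8 = floor(1180/8)*8 = 1176 B
Final fragment needs no 8-byte alignment: it can carry up to MTU - header = 1180 B
Non-final fragments needed = ceil((payload - 1180) / 1176) = ceil(223/1176) = ceil(0.1896) = 1
Number of fragments = 1 + 1 = 2
Fragment sizes (data): 1 * 1176 B + 227 B (last, 227 <= 1180 OK)
Total bytes sent = payload + n_frags * header = 1403 + 2*20 = 1403 + 40 = 1443 B

2, 1443


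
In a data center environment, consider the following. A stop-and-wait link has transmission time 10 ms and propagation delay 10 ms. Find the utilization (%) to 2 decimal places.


Given: Ttrans = 10 ms, Tprop = 10 ms
RTT = 2 * Tprop = 2 * 10 = 20 ms
U = Ttrans / (Ttrans + RTT)
U = 10 / (10 + 20)
U = 10 / 30 = 0.333333
U% = 33.33%

33.33


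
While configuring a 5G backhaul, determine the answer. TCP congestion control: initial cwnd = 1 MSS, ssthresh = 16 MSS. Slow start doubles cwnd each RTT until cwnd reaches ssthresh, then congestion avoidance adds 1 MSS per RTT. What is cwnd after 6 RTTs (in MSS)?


RTT 0: cwnd = 1 MSS (initial)
RTT 1: cwnd = 2 MSS (slow start, doubled)
RTT 2: cwnd = 4 MSS (slow start, doubled)
RTT 3: cwnd = 8 MSS (slow start, doubled)
RTT 4: cwnd = 16 MSS (slow start, doubled)
RTT 5: cwnd = 17 MSS (congestion avoidance, +1)
RTT 6: cwnd = 18 MSS (congestion avoidance, +1)

18


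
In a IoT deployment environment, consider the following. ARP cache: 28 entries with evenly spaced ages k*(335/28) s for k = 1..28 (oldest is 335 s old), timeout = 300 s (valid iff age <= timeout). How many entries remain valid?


Ages are k * 335/28 s for k = 1..28 (spacing = 11.9643 s).
Entry k is valid iff k * 335/28 <= 300 iff k <= 28 * 300 / 335 = 25.0746
n_valid = floor(25.0746) = 25
(n_stale = 28 - 25 = 3)

25


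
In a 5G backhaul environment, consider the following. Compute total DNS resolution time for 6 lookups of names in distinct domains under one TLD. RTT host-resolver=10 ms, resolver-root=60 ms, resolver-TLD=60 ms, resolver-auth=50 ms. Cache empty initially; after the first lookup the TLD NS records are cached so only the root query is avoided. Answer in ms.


Lookup 1 (cold cache): local + root + TLD + auth = 10 + 60 + 60 + 50 = 180 ms
Lookups 2..6 (TLD NS cached -> skip root; new domain -> still ask TLD and auth): local + TLD + auth = 10 + 60 + 50 = 120 ms each
Remaining 5 lookups: 5 * 120 = 600 ms
Total = 180 + 600 = 780 ms

780


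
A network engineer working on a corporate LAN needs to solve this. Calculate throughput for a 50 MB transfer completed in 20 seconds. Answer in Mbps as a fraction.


Given: file = 50 MB, time = 20 s
File in Mb = 50 * 8 = 400 Mb
Throughput = 400 / 20 Mbps
Throughput = 20 Mbps

20


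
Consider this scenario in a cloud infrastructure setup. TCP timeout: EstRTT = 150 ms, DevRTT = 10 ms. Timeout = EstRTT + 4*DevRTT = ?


Given: EstRTT = 150 ms, DevRTT = 10 ms
Timeout = EstRTT + 4 * DevRTT
4 * DevRTT = 4 * 10 = 40
Timeout = 150 + 40 = 190 ms

190


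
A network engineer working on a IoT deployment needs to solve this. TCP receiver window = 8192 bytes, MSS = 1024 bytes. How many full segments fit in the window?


Given: RWND = 8192 bytes, MSS = 1024 bytes
Full segments = floor(RWND / MSS)
Full segments = floor(8192 / 1024)
Full segments = floor(8.0) = 8

8


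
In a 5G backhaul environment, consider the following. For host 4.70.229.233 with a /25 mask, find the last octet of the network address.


Given: IP = 4.70.229.233, prefix = /25
Subnet mask = 255.255.255.128
Last octet of IP: 233
Last octet of mask: 128
Network last octet = 233 AND 128 = 128

128


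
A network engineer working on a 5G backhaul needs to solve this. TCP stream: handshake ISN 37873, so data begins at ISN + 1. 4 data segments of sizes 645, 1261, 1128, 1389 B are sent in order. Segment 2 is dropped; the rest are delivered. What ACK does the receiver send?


SYN uses sequence number 37873; first data byte = ISN + 1 = 37874.
Segment 1: SEQ = 37874, len = 645 B, covers [37874, 38518]
Segment 2: SEQ = 38519, len = 1261 B, covers [38519, 39779] [LOST]
Segment 3: SEQ = 39780, len = 1128 B, covers [39780, 40907]
Segment 4: SEQ = 40908, len = 1389 B, covers [40908, 42296]
In-order data received: bytes [37874, 38518] (segments 1..1).
Segment 2 missing -> gap begins at byte 38519; later segments buffered out of order.
Cumulative ACK = next expected in-order byte = 37874 + 645 = 38519

38519


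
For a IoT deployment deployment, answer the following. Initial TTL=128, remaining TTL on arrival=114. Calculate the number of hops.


Given: initial TTL = 128, received TTL = 114
Hops = initial TTL - received TTL
Hops = 128 - 114 = 14

14


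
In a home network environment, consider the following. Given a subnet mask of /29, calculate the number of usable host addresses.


Given: subnet mask /29
Host bits = 32 - 29 = 3
Total addresses = 2^3 = 8
Usable hosts = 8 - 2 (network + broadcast) = 6

6


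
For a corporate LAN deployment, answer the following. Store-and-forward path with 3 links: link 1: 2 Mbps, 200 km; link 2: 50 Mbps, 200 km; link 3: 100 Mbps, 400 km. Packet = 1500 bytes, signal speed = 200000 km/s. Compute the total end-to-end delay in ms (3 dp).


Packet = 1500 bytes = 12000 bits. Store-and-forward: sum (t_trans + t_prop) per link.
Link 1: t_trans = 12000/(2*10^6) s = 6.0000 ms; t_prop = 200/200000 s = 1.0000 ms; subtotal = 7.0000 ms
Link 2: t_trans = 12000/(50*10^6) s = 0.2400 ms; t_prop = 200/200000 s = 1.0000 ms; subtotal = 1.2400 ms
Link 3: t_trans = 12000/(100*10^6) s = 0.1200 ms; t_prop = 400/200000 s = 2.0000 ms; subtotal = 2.1200 ms
End-to-end = 7.0000 + 1.2400 + 2.1200 = 10.3600 ms -> 10.360 ms (3 dp)

10.360


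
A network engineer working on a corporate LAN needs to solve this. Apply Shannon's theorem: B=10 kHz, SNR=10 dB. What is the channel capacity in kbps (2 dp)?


Given: B = 10 kHz, SNR = 10 dB
SNR linear = 10^(10/10) = 10
1 + SNR = 11
log2(11) = 3.4594316186
C = 10 * 1000 * 3.4594316186 = 34594.3162 bps
C = 34.594316 kbps -> 34.59 kbps (2 dp)

34.59


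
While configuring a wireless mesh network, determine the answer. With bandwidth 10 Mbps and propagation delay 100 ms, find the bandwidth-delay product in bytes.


Given: bandwidth = 10 Mbps, delay = 100 ms
BDP in bits = 10 * 10^6 * 100 / 1000
BDP in bits = 1000000
BDP in bytes = 1000000 / 8 = 125000

125000


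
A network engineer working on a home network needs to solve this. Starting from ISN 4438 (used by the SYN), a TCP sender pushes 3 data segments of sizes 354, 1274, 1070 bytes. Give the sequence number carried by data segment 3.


The SYN occupies sequence number ISN = 4438, so the first data byte is ISN + 1 = 4439.
SEQ of data segment i = (ISN + 1) + sum of payload sizes of segments 1..i-1.
Segment 1: SEQ = 4439, payload = 354 bytes
Segment 2: SEQ = 4793, payload = 1274 bytes
Segment 3: SEQ = 6067, payload = 1070 bytes
SEQ of segment 3 = 4439 + 354 + 1274 = 6067

6067


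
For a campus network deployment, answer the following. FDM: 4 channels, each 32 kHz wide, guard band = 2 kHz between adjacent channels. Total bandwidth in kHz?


Given: 4 channels, 32 kHz each, guard = 2 kHz
Channel bandwidth = 4 * 32 = 128 kHz
Guard bands = 3 gaps * 2 kHz = 6 kHz
Total = 128 + 6 = 134 kHz

134


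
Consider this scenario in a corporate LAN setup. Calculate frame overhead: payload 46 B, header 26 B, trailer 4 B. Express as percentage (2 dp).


Given: payload = 46 B, header = 26 B, trailer = 4 B
Overhead bytes = header + trailer = 26 + 4 = 30
Total frame = payload + overhead = 46 + 30 = 76
Overhead % = 30 / 76 * 100 = 39.4737% -> 39.47% (2 dp)

39.47


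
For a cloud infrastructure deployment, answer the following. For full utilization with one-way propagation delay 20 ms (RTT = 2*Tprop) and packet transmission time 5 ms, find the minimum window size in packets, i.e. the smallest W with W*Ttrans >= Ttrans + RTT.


Given: Ttrans = 5 ms, RTT = 40 ms (= 2 * Tprop, Tprop = 20 ms)
Time until first ACK returns = Ttrans + RTT = 5 + 40 = 45 ms
Need W * Ttrans >= Ttrans + RTT  ->  W >= (Ttrans + RTT) / Ttrans
(Ttrans + RTT) / Ttrans = 45 / 5 = 9
W_min = ceil(9) = 9

9


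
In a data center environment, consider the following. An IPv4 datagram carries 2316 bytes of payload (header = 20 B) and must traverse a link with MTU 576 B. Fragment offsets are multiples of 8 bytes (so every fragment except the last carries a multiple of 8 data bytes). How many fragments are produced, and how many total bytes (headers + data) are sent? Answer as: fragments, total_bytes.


Max data per non-final fragment = floor((MTU - header)/8)*8 = floor((576 - 20)/8)*8 = floor(556/8)*8 = 552 B
Final fragment needs no 8-byte alignment: it can carry up to MTU - header = 556 B
Non-final fragments needed = ceil((payload - 556) / 552) = ceil(1760/552) = ceil(3.1884) = 4
Number of fragments = 4 + 1 = 5
Fragment sizes (data): 4 * 552 B + 108 B (last, 108 <= 556 OK)
Total bytes sent = payload + n_frags * header = 2316 + 5*20 = 2316 + 100 = 2416 B

5, 2416


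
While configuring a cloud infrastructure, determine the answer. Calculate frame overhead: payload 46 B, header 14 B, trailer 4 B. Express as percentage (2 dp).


Given: payload = 46 B, header = 14 B, trailer = 4 B
Overhead bytes = header + trailer = 14 + 4 = 18
Total frame = payload + overhead = 46 + 18 = 64
Overhead % = 18 / 64 * 100 = 28.1250% -> 28.13% (2 dp)

28.13


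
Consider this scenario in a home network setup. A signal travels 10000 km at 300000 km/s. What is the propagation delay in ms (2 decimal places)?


Given: distance = 10000 km, speed = 300000 km/s
Delay = distance / speed = 10000 / 300000 seconds
Delay in ms = 10000 * 1000 / 300000
Delay = 33.3333 ms
Rounded to 2 dp = 33.33 ms

33.33


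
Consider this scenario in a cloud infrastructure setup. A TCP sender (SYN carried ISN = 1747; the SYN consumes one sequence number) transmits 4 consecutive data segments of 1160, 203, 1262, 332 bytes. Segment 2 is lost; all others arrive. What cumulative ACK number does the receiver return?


SYN uses sequence number 1747; first data byte = ISN + 1 = 1748.
Segment 1: SEQ = 1748, len = 1160 B, covers [1748, 2907]
Segment 2: SEQ = 2908, len = 203 B, covers [2908, 3110] [LOST]
Segment 3: SEQ = 3111, len = 1262 B, covers [3111, 4372]
Segment 4: SEQ = 4373, len = 332 B, covers [4373, 4704]
In-order data received: bytes [1748, 2907] (segments 1..1).
Segment 2 missing -> gap begins at byte 2908; later segments buffered out of order.
Cumulative ACK = next expected in-order byte = 1748 + 1160 = 2908

2908


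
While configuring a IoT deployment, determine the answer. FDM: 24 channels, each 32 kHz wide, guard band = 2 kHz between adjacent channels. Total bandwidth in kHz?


Given: 24 channels, 32 kHz each, guard = 2 kHz
Channel bandwidth = 24 * 32 = 768 kHz
Guard bands = 23 gaps * 2 kHz = 46 kHz
Total = 768 + 46 = 814 kHz

814


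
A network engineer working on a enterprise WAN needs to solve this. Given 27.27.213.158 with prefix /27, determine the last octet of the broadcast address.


Given: IP = 27.27.213.158, prefix = /27
Host bits = 32 - 27 = 5
Network last octet = 158 AND mask = 128
Host part size = 2^5 - 1 = 31
Broadcast last octet = 128 OR 31 = 159

159


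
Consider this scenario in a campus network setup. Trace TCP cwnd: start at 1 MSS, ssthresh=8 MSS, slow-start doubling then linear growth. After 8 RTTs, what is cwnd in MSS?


RTT 0: cwnd = 1 MSS (initial)
RTT 1: cwnd = 2 MSS (slow start, doubled)
RTT 2: cwnd = 4 MSS (slow start, doubled)
RTT 3: cwnd = 8 MSS (slow start, doubled)
RTT 4: cwnd = 9 MSS (congestion avoidance, +1)
RTT 5: cwnd = 10 MSS (congestion avoidance, +1)
RTT 6: cwnd = 11 MSS (congestion avoidance, +1)
RTT 7: cwnd = 12 MSS (congestion avoidance, +1)
RTT 8: cwnd = 13 MSS (congestion avoidance, +1)

13


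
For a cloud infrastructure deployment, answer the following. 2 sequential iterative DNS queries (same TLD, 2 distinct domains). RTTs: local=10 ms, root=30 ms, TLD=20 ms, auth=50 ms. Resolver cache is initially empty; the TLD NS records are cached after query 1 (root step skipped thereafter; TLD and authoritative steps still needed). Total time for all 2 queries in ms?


Lookup 1 (cold cache): local + root + TLD + auth = 10 + 30 + 20 + 50 = 110 ms
Lookups 2..2 (TLD NS cached -> skip root; new domain -> still ask TLD and auth): local + TLD + auth = 10 + 20 + 50 = 80 ms each
Remaining 1 lookups: 1 * 80 = 80 ms
Total = 110 + 80 = 190 ms

190


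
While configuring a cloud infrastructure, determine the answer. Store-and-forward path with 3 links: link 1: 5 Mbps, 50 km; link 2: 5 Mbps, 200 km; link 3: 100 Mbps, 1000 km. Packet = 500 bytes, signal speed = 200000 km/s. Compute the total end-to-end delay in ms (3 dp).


Packet = 500 bytes = 4000 bits. Store-and-forward: sum (t_trans + t_prop) per link.
Link 1: t_trans = 4000/(5*10^6) s = 0.8000 ms; t_prop = 50/200000 s = 0.2500 ms; subtotal = 1.0500 ms
Link 2: t_trans = 4000/(5*10^6) s = 0.8000 ms; t_prop = 200/200000 s = 1.0000 ms; subtotal = 1.8000 ms
Link 3: t_trans = 4000/(100*10^6) s = 0.0400 ms; t_prop = 1000/200000 s = 5.0000 ms; subtotal = 5.0400 ms
End-to-end = 1.0500 + 1.8000 + 5.0400 = 7.8900 ms -> 7.890 ms (3 dp)

7.890


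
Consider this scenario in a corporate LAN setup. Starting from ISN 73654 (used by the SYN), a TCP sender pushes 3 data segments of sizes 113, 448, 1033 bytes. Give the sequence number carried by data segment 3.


The SYN occupies sequence number ISN = 73654, so the first data byte is ISN + 1 = 73655.
SEQ of data segment i = (ISN + 1) + sum of payload sizes of segments 1..i-1.
Segment 1: SEQ = 73655, payload = 113 bytes
Segment 2: SEQ = 73768, payload = 448 bytes
Segment 3: SEQ = 74216, payload = 1033 bytes
SEQ of segment 3 = 73655 + 113 + 448 = 74216

74216


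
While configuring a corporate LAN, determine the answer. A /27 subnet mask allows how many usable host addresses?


Given: subnet mask /27
Host bits = 32 - 27 = 5
Total addresses = 2^5 = 32
Usable hosts = 32 - 2 (network + broadcast) = 30

30


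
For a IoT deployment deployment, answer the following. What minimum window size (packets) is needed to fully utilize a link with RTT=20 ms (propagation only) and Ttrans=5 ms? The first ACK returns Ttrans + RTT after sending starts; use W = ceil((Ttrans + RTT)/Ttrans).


Given: Ttrans = 5 ms, RTT = 20 ms (= 2 * Tprop, Tprop = 10 ms)
Time until first ACK returns = Ttrans + RTT = 5 + 20 = 25 ms
Need W * Ttrans >= Ttrans + RTT  ->  W >= (Ttrans + RTT) / Ttrans
(Ttrans + RTT) / Ttrans = 25 / 5 = 5
W_min = ceil(5) = 5

5


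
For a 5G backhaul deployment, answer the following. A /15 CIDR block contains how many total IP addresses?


Given: CIDR prefix /15
Host bits = 32 - 15 = 17
Total addresses = 2^17 = 131072

131072


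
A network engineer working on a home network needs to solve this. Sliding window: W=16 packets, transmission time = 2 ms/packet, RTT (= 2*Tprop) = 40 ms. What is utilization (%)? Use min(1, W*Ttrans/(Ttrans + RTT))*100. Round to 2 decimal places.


Given: W = 16, Ttrans = 2 ms, RTT = 40 ms (= 2 * Tprop, Tprop = 20 ms)
Cycle time = Ttrans + RTT = 2 + 40 = 42 ms (first packet sent until its ACK returns)
W * Ttrans = 16 * 2 = 32 ms of sending per cycle
W * Ttrans / (Ttrans + RTT) = 32 / 42 = 0.761905
U = min(1, 0.761905) = 0.761905
U% = 76.19%

76.19


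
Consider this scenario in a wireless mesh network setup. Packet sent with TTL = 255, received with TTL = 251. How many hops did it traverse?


Given: initial TTL = 255, received TTL = 251
Hops = initial TTL - received TTL
Hops = 255 - 251 = 4

4


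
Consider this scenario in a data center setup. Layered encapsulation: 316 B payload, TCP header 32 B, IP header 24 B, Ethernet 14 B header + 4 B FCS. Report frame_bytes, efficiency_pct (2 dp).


TCP segment = 316 + 32 = 348 B
IP packet = 348 + 24 = 372 B
Ethernet frame = 372 + 14 + 4 = 390 B
Efficiency = app / frame = 316 / 390 = 0.810256 = 81.0256% -> 81.03% (2 dp)

390, 81.03


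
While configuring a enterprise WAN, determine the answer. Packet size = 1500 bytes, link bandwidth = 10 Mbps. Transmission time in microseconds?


Given: packet = 1500 bytes, bandwidth = 10 Mbps
Packet in bits = 1500 * 8 = 12000 bits
Bandwidth = 10 * 10^6 = 10000000 bps
Time = 12000 / 10000000 seconds
Time in us = 12000 * 10^6 / 10000000 = 1200

1200


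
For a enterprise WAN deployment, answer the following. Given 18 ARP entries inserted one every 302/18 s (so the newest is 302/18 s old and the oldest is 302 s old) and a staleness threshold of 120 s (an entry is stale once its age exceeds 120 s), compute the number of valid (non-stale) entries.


Ages are k * 302/18 s for k = 1..18 (spacing = 16.7778 s).
Entry k is valid iff k * 302/18 <= 120 iff k <= 18 * 120 / 302 = 7.1523
n_valid = floor(7.1523) = 7
(n_stale = 18 - 7 = 11)

7


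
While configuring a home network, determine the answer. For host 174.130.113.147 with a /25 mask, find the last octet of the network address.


Given: IP = 174.130.113.147, prefix = /25
Subnet mask = 255.255.255.128
Last octet of IP: 147
Last octet of mask: 128
Network last octet = 147 AND 128 = 128

128


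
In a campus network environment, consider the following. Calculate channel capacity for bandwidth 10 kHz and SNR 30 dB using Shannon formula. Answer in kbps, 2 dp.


Given: B = 10 kHz, SNR = 30 dB
SNR linear = 10^(30/10) = 1000
1 + SNR = 1001
log2(1001) = 9.9672262588
C = 10 * 1000 * 9.9672262588 = 99672.2626 bps
C = 99.672263 kbps -> 99.67 kbps (2 dp)

99.67


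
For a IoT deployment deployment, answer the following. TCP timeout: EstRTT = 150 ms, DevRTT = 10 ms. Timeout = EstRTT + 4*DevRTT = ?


Given: EstRTT = 150 ms, DevRTT = 10 ms
Timeout = EstRTT + 4 * DevRTT
4 * DevRTT = 4 * 10 = 40
Timeout = 150 + 40 = 190 ms

190


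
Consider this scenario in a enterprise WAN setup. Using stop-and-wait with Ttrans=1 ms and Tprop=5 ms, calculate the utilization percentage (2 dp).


Given: Ttrans = 1 ms, Tprop = 5 ms
RTT = 2 * Tprop = 2 * 5 = 10 ms
U = Ttrans / (Ttrans + RTT)
U = 1 / (1 + 10)
U = 1 / 11 = 0.090909
U% = 9.09%

9.09
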